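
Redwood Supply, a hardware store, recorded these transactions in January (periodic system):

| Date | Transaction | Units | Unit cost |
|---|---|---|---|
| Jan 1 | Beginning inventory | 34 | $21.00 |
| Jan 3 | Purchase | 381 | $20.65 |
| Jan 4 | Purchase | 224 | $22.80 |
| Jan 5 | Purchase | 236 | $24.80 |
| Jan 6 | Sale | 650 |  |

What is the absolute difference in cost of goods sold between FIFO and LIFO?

$921.85

FIFO COGS: 34 @ $21.00 + 381 @ $20.65 + 224 @ $22.80 + 11 @ $24.80 = $13,961.65
LIFO COGS: 236 @ $24.80 + 224 @ $22.80 + 190 @ $20.65 = $14,883.50
Difference = |$13,961.65 − $14,883.50| = $921.85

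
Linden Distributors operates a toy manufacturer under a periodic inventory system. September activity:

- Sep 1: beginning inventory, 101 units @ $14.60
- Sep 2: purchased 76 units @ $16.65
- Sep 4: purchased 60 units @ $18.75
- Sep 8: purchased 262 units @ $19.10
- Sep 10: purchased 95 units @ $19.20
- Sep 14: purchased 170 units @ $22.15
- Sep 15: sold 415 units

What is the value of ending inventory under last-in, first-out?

Sep 15, 415 sold [LIFO — newest first]: 170 @ $22.15 + 95 @ $19.20 + 150 @ $19.10 = $8,454.50
Ending inventory: 101 @ $14.60 + 76 @ $16.65 + 60 @ $18.75 + 112 @ $19.10 = $6,004.20
Check: goods available $14,458.70 = COGS $8,454.50 + ending $6,004.20

Ending inventory = $6,004.20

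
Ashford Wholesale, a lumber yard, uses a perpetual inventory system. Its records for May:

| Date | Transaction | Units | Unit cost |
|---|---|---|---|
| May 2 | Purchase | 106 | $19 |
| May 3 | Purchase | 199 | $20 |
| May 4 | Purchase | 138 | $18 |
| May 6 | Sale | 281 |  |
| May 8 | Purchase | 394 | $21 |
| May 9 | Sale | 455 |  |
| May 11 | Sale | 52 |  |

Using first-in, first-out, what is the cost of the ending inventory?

May 6, 281 sold [FIFO — oldest first]: 106 @ $19 + 175 @ $20 = $5,514
May 9, 455 sold [FIFO — oldest first]: 24 @ $20 + 138 @ $18 + 293 @ $21 = $9,117
May 11, 52 sold [FIFO — oldest first]: 52 @ $21 = $1,092
Total COGS = $5,514 + $9,117 + $1,092 = $15,723
Ending inventory: 49 @ $21 = $1,029

Ending inventory = $1,029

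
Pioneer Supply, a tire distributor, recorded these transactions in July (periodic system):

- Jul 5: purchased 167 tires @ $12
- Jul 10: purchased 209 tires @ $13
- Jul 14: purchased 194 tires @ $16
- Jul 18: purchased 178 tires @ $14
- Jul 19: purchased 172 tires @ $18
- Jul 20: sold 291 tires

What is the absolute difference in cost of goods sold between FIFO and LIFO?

$1,146

FIFO COGS: 167 @ $12 + 124 @ $13 = $3,616
LIFO COGS: 172 @ $18 + 119 @ $14 = $4,762
Difference = |$3,616 − $4,762| = $1,146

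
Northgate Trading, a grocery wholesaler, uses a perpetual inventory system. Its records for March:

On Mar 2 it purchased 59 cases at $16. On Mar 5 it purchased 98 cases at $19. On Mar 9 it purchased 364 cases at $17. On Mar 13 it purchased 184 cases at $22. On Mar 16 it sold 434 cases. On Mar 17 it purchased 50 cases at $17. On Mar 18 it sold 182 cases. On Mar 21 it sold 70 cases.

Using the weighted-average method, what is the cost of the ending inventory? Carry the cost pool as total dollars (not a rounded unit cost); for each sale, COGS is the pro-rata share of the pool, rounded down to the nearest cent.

After Mar 2: 59 on hand, pool $944.00 (≈ $16.0000 each)
After Mar 5: 157 on hand, pool $2,806.00 (≈ $17.8726 each)
After Mar 9: 521 on hand, pool $8,994.00 (≈ $17.2630 each)
After Mar 13: 705 on hand, pool $13,042.00 (≈ $18.4993 each)
Mar 16, sell 434: 434/705 × $13,042.00 → $8,028.69
After Mar 17: 321 on hand, pool $5,863.31 (≈ $18.2658 each)
Mar 18, sell 182: 182/321 × $5,863.31 → $3,324.36
Mar 21, sell 70: 70/139 × $2,538.95 → $1,278.60
Total COGS = $8,028.69 + $3,324.36 + $1,278.60 = $12,631.65
Ending inventory (cost pool remaining) = $1,260.35

Ending inventory = $1,260.35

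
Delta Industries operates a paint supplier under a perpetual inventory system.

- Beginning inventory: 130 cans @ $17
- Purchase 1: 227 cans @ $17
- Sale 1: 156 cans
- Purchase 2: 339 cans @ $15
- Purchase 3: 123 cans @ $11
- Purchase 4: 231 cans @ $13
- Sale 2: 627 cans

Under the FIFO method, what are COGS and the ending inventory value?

Sale 1 (156) [FIFO — oldest first]: 130 @ $17 + 26 @ $17 = $2,652
Sale 2 (627) [FIFO — oldest first]: 201 @ $17 + 339 @ $15 + 87 @ $11 = $9,459
Total COGS = $2,652 + $9,459 = $12,111
Ending inventory: 36 @ $11 + 231 @ $13 = $3,399

COGS = $12,111; ending inventory = $3,399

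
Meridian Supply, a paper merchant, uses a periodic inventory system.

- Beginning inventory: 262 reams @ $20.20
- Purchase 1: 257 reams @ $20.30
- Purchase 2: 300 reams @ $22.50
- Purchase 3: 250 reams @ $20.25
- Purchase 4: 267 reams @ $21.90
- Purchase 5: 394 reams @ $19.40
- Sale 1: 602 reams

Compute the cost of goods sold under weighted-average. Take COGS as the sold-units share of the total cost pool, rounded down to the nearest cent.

Sale 1, sell 602: 602/1730 × $35,812.90 → $12,462.06
Ending inventory (cost pool remaining) = $23,350.84
Check: goods available $35,812.90 = COGS $12,462.06 + ending $23,350.84

COGS = $12,462.06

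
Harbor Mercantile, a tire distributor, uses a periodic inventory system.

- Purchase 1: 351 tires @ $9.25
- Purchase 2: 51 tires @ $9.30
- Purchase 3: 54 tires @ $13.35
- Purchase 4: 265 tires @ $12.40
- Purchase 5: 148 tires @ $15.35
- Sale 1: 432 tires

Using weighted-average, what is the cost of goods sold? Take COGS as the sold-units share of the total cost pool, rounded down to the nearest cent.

Sale 1, sell 432: 432/869 × $9,999.75 → $4,971.10
Ending inventory (cost pool remaining) = $5,028.65
Check: goods available $9,999.75 = COGS $4,971.10 + ending $5,028.65

COGS = $4,971.10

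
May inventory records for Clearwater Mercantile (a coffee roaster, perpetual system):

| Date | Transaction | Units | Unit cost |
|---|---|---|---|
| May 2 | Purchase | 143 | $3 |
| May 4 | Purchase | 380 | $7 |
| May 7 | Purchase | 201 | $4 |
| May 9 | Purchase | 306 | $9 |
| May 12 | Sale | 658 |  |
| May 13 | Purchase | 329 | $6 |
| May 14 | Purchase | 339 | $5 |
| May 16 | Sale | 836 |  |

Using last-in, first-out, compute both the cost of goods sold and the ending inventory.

May 12, 658 sold [LIFO — newest first]: 306 @ $9 + 201 @ $4 + 151 @ $7 = $4,615
May 16, 836 sold [LIFO — newest first]: 339 @ $5 + 329 @ $6 + 168 @ $7 = $4,845
Total COGS = $4,615 + $4,845 = $9,460
Ending inventory: 143 @ $3 + 61 @ $7 = $856

COGS = $9,460; ending inventory = $856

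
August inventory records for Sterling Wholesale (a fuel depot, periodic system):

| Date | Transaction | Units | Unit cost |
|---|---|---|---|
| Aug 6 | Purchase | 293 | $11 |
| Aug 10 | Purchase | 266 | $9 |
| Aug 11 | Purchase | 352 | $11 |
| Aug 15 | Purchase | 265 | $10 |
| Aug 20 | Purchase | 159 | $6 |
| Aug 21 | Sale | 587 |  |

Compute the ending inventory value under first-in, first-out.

Aug 21, 587 sold [FIFO — oldest first]: 293 @ $11 + 266 @ $9 + 28 @ $11 = $5,925
Ending inventory: 324 @ $11 + 265 @ $10 + 159 @ $6 = $7,168

Ending inventory = $7,168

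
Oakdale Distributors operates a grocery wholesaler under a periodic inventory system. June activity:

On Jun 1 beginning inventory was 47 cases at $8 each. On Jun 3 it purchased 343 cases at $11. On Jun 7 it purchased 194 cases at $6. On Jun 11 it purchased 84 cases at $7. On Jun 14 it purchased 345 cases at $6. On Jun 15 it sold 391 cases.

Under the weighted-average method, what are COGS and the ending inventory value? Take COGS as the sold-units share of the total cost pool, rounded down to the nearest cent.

COGS = $3,076.66; ending inventory = $4,894.34

Jun 15, sell 391: 391/1013 × $7,971.00 → $3,076.66
Ending inventory (cost pool remaining) = $4,894.34
Check: goods available $7,971.00 = COGS $3,076.66 + ending $4,894.34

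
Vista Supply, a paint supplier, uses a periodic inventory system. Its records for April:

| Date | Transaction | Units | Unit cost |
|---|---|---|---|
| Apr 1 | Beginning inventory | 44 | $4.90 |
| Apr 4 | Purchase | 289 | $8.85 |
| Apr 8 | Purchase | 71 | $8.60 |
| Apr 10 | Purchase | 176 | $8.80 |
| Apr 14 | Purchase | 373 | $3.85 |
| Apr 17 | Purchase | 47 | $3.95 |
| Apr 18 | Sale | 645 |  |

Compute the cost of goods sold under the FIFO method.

Apr 18, 645 sold [FIFO — oldest first]: 44 @ $4.90 + 289 @ $8.85 + 71 @ $8.60 + 176 @ $8.80 + 65 @ $3.85 = $5,182.90
Ending inventory: 308 @ $3.85 + 47 @ $3.95 = $1,371.45

COGS = $5,182.90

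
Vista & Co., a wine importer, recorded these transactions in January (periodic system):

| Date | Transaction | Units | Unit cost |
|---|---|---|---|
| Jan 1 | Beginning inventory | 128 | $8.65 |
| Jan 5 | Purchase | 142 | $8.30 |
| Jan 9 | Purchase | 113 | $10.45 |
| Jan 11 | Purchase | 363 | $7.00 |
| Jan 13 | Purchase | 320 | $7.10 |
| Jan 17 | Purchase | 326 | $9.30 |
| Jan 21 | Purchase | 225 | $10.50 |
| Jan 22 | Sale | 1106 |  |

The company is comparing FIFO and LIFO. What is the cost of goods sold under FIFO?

COGS = $8,651.65

FIFO COGS: 128 @ $8.65 + 142 @ $8.30 + 113 @ $10.45 + 363 @ $7.00 + 320 @ $7.10 + 40 @ $9.30 = $8,651.65
LIFO COGS: 225 @ $10.50 + 326 @ $9.30 + 320 @ $7.10 + 235 @ $7.00 = $9,311.30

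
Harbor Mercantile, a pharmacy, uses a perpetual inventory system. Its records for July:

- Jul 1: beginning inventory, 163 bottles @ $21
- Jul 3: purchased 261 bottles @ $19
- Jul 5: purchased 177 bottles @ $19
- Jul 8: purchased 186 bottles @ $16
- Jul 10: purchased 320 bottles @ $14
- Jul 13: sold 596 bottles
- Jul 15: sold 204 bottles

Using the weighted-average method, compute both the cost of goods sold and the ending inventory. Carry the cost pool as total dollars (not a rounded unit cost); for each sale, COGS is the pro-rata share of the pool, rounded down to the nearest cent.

After Jul 1: 163 on hand, pool $3,423.00 (≈ $21.0000 each)
After Jul 3: 424 on hand, pool $8,382.00 (≈ $19.7689 each)
After Jul 5: 601 on hand, pool $11,745.00 (≈ $19.5424 each)
After Jul 8: 787 on hand, pool $14,721.00 (≈ $18.7052 each)
After Jul 10: 1107 on hand, pool $19,201.00 (≈ $17.3451 each)
Jul 13, sell 596: 596/1107 × $19,201.00 → $10,337.66
Jul 15, sell 204: 204/511 × $8,863.34 → $3,538.39
Total COGS = $10,337.66 + $3,538.39 = $13,876.05
Ending inventory (cost pool remaining) = $5,324.95
Check: goods available $19,201.00 = COGS $13,876.05 + ending $5,324.95

COGS = $13,876.05; ending inventory = $5,324.95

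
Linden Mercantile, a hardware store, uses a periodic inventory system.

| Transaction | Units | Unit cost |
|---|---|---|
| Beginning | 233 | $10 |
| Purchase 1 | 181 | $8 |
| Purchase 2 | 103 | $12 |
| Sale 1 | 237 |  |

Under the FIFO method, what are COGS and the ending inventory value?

Sale 1 (237) [FIFO — oldest first]: 233 @ $10 + 4 @ $8 = $2,362
Ending inventory: 177 @ $8 + 103 @ $12 = $2,652

COGS = $2,362; ending inventory = $2,652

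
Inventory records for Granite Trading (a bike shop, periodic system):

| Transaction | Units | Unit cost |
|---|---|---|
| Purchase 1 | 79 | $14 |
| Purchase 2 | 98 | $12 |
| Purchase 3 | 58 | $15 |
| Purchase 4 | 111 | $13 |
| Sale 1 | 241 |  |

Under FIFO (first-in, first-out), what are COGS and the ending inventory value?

COGS = $3,230; ending inventory = $1,365

Sale 1 (241) [FIFO — oldest first]: 79 @ $14 + 98 @ $12 + 58 @ $15 + 6 @ $13 = $3,230
Ending inventory: 105 @ $13 = $1,365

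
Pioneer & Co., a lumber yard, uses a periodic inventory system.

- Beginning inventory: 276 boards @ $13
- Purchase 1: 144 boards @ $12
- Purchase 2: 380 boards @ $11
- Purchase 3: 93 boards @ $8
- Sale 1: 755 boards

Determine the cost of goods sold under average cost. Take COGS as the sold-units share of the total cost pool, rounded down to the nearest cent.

Sale 1, sell 755: 755/893 × $10,240.00 → $8,657.55
Ending inventory (cost pool remaining) = $1,582.45

COGS = $8,657.55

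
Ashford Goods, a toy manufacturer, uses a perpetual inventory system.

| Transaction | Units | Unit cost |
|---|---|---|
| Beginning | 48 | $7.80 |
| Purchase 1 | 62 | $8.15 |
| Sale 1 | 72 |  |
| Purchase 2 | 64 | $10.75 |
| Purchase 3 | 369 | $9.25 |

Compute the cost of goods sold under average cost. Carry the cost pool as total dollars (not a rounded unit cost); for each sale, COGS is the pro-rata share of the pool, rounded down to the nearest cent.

After Beginning: 48 on hand, pool $374.40 (≈ $7.8000 each)
After Purchase 1: 110 on hand, pool $879.70 (≈ $7.9973 each)
Sale 1, sell 72: 72/110 × $879.70 → $575.80
After Purchase 2: 102 on hand, pool $991.90 (≈ $9.7245 each)
After Purchase 3: 471 on hand, pool $4,405.15 (≈ $9.3528 each)
Ending inventory (cost pool remaining) = $4,405.15

COGS = $575.80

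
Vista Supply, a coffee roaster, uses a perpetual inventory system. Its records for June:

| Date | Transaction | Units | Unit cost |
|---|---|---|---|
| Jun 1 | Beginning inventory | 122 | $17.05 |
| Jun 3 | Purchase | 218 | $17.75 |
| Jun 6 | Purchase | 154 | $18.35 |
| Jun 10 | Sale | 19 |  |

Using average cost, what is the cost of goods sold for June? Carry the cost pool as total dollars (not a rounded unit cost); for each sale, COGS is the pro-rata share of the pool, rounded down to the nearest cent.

COGS = $337.51

After Jun 1: 122 on hand, pool $2,080.10 (≈ $17.0500 each)
After Jun 3: 340 on hand, pool $5,949.60 (≈ $17.4988 each)
After Jun 6: 494 on hand, pool $8,775.50 (≈ $17.7642 each)
Jun 10, sell 19: 19/494 × $8,775.50 → $337.51
Ending inventory (cost pool remaining) = $8,437.99
Check: goods available $8,775.50 = COGS $337.51 + ending $8,437.99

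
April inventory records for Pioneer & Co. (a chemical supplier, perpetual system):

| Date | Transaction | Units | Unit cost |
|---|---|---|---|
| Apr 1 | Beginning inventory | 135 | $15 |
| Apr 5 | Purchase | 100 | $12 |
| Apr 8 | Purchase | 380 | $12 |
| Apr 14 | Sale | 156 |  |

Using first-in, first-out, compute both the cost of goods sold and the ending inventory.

COGS = $2,277; ending inventory = $5,508

Apr 14, 156 sold [FIFO — oldest first]: 135 @ $15 + 21 @ $12 = $2,277
Ending inventory: 79 @ $12 + 380 @ $12 = $5,508
Check: goods available $7,785 = COGS $2,277 + ending $5,508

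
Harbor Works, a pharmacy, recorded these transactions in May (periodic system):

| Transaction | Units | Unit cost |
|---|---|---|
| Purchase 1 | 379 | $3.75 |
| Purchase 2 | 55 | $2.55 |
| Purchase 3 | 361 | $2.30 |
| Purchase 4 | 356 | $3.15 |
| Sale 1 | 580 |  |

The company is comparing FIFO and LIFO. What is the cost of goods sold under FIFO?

COGS = $1,897.30

FIFO COGS: 379 @ $3.75 + 55 @ $2.55 + 146 @ $2.30 = $1,897.30
LIFO COGS: 356 @ $3.15 + 224 @ $2.30 = $1,636.60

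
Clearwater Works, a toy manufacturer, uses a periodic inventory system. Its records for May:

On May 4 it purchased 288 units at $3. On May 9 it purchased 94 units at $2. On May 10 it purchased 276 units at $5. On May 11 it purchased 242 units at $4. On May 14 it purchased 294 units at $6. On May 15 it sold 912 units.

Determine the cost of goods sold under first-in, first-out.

COGS = $3,472

May 15, 912 sold [FIFO — oldest first]: 288 @ $3 + 94 @ $2 + 276 @ $5 + 242 @ $4 + 12 @ $6 = $3,472
Ending inventory: 282 @ $6 = $1,692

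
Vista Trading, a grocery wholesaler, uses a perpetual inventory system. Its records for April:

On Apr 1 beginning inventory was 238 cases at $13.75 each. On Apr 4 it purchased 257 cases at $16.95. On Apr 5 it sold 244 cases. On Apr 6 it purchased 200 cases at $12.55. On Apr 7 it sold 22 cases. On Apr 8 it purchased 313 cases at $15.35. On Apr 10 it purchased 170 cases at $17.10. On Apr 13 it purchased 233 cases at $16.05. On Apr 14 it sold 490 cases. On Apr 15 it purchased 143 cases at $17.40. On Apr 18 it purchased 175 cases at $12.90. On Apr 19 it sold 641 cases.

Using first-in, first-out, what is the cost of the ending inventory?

Ending inventory = $4,970.40

Apr 5, 244 sold [FIFO — oldest first]: 238 @ $13.75 + 6 @ $16.95 = $3,374.20
Apr 7, 22 sold [FIFO — oldest first]: 22 @ $16.95 = $372.90
Apr 14, 490 sold [FIFO — oldest first]: 229 @ $16.95 + 200 @ $12.55 + 61 @ $15.35 = $7,327.90
Apr 19, 641 sold [FIFO — oldest first]: 252 @ $15.35 + 170 @ $17.10 + 219 @ $16.05 = $10,290.15
Total COGS = $3,374.20 + $372.90 + $7,327.90 + $10,290.15 = $21,365.15
Ending inventory: 14 @ $16.05 + 143 @ $17.40 + 175 @ $12.90 = $4,970.40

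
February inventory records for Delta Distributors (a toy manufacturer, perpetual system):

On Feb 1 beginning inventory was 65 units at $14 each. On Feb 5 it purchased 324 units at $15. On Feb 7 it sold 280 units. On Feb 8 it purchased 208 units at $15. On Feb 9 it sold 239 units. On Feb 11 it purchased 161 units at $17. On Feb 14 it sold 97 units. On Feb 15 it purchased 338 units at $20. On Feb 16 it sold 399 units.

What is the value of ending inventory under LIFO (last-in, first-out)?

Ending inventory = $1,156

Feb 7, 280 sold [LIFO — newest first]: 280 @ $15 = $4,200
Feb 9, 239 sold [LIFO — newest first]: 208 @ $15 + 31 @ $15 = $3,585
Feb 14, 97 sold [LIFO — newest first]: 97 @ $17 = $1,649
Feb 16, 399 sold [LIFO — newest first]: 338 @ $20 + 61 @ $17 = $7,797
Total COGS = $4,200 + $3,585 + $1,649 + $7,797 = $17,231
Ending inventory: 65 @ $14 + 13 @ $15 + 3 @ $17 = $1,156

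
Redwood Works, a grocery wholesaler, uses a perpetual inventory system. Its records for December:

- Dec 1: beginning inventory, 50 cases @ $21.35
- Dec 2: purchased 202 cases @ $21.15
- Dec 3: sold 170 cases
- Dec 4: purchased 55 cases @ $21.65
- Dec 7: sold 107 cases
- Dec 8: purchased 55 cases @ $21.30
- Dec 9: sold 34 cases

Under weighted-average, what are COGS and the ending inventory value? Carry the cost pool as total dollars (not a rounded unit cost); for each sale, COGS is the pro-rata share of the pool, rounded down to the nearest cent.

After Dec 1: 50 on hand, pool $1,067.50 (≈ $21.3500 each)
After Dec 2: 252 on hand, pool $5,339.80 (≈ $21.1897 each)
Dec 3, sell 170: 170/252 × $5,339.80 → $3,602.24
After Dec 4: 137 on hand, pool $2,928.31 (≈ $21.3745 each)
Dec 7, sell 107: 107/137 × $2,928.31 → $2,287.07
After Dec 8: 85 on hand, pool $1,812.74 (≈ $21.3264 each)
Dec 9, sell 34: 34/85 × $1,812.74 → $725.09
Total COGS = $3,602.24 + $2,287.07 + $725.09 = $6,614.40
Ending inventory (cost pool remaining) = $1,087.65
Check: goods available $7,702.05 = COGS $6,614.40 + ending $1,087.65

COGS = $6,614.40; ending inventory = $1,087.65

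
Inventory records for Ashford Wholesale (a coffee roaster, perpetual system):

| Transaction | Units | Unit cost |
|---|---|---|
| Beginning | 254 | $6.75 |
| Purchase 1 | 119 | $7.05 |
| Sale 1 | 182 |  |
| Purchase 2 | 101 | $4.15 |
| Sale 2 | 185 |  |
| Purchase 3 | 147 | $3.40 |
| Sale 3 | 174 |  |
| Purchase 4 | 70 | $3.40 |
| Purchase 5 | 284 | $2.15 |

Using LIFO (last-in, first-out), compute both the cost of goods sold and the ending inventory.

Sale 1 (182) [LIFO — newest first]: 119 @ $7.05 + 63 @ $6.75 = $1,264.20
Sale 2 (185) [LIFO — newest first]: 101 @ $4.15 + 84 @ $6.75 = $986.15
Sale 3 (174) [LIFO — newest first]: 147 @ $3.40 + 27 @ $6.75 = $682.05
Total COGS = $1,264.20 + $986.15 + $682.05 = $2,932.40
Ending inventory: 80 @ $6.75 + 70 @ $3.40 + 284 @ $2.15 = $1,388.60

COGS = $2,932.40; ending inventory = $1,388.60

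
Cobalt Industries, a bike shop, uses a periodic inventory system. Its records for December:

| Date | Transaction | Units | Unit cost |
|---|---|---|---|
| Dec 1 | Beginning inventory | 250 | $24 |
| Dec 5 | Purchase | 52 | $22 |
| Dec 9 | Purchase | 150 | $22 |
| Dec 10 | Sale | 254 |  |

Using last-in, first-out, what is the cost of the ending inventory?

Ending inventory = $4,752

Dec 10, 254 sold [LIFO — newest first]: 150 @ $22 + 52 @ $22 + 52 @ $24 = $5,692
Ending inventory: 198 @ $24 = $4,752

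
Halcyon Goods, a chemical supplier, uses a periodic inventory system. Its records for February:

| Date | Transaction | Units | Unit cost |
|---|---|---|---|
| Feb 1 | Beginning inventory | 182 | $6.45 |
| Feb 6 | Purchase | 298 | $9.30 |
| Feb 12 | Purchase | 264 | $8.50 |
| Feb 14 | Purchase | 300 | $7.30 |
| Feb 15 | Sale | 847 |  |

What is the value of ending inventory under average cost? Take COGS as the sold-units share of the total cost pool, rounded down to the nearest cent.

Feb 15, sell 847: 847/1044 × $8,379.30 → $6,798.14
Ending inventory (cost pool remaining) = $1,581.16

Ending inventory = $1,581.16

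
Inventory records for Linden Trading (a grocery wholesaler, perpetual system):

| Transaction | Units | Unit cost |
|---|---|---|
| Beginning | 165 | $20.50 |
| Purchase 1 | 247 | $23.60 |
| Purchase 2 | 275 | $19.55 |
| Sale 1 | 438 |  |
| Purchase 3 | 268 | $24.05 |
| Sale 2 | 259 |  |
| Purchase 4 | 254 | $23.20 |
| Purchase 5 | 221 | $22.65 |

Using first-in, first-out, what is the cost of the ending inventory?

Sale 1 (438) [FIFO — oldest first]: 165 @ $20.50 + 247 @ $23.60 + 26 @ $19.55 = $9,720.00
Sale 2 (259) [FIFO — oldest first]: 249 @ $19.55 + 10 @ $24.05 = $5,108.45
Total COGS = $9,720.00 + $5,108.45 = $14,828.45
Ending inventory: 258 @ $24.05 + 254 @ $23.20 + 221 @ $22.65 = $17,103.35

Ending inventory = $17,103.35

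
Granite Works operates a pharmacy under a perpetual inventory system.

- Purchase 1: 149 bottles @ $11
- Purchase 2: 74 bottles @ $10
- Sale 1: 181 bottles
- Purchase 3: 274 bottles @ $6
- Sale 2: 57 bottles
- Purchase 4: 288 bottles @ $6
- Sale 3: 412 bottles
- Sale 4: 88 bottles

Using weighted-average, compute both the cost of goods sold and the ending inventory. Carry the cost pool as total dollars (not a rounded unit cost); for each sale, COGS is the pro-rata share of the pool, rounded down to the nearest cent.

COGS = $5,455.18; ending inventory = $295.82

After Purchase 1: 149 on hand, pool $1,639.00 (≈ $11.0000 each)
After Purchase 2: 223 on hand, pool $2,379.00 (≈ $10.6682 each)
Sale 1, sell 181: 181/223 × $2,379.00 → $1,930.93
After Purchase 3: 316 on hand, pool $2,092.07 (≈ $6.6205 each)
Sale 2, sell 57: 57/316 × $2,092.07 → $377.36
After Purchase 4: 547 on hand, pool $3,442.71 (≈ $6.2938 each)
Sale 3, sell 412: 412/547 × $3,442.71 → $2,593.04
Sale 4, sell 88: 88/135 × $849.67 → $553.85
Total COGS = $1,930.93 + $377.36 + $2,593.04 + $553.85 = $5,455.18
Ending inventory (cost pool remaining) = $295.82
Check: goods available $5,751.00 = COGS $5,455.18 + ending $295.82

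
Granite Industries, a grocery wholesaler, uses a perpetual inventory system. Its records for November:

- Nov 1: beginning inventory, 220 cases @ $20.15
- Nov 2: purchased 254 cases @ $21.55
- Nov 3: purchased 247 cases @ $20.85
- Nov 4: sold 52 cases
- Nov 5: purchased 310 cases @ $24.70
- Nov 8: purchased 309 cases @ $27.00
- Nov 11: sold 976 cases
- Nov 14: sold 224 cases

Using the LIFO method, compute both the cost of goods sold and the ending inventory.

Nov 4, 52 sold [LIFO — newest first]: 52 @ $20.85 = $1,084.20
Nov 11, 976 sold [LIFO — newest first]: 309 @ $27.00 + 310 @ $24.70 + 195 @ $20.85 + 162 @ $21.55 = $23,556.85
Nov 14, 224 sold [LIFO — newest first]: 92 @ $21.55 + 132 @ $20.15 = $4,642.40
Total COGS = $1,084.20 + $23,556.85 + $4,642.40 = $29,283.45
Ending inventory: 88 @ $20.15 = $1,773.20

COGS = $29,283.45; ending inventory = $1,773.20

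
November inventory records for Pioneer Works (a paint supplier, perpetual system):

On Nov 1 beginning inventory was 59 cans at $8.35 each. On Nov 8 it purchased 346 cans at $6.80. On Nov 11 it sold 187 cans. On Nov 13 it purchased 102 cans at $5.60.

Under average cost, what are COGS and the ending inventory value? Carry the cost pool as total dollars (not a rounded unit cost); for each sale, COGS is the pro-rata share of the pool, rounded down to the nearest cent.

COGS = $1,313.82; ending inventory = $2,102.83

After Nov 1: 59 on hand, pool $492.65 (≈ $8.3500 each)
After Nov 8: 405 on hand, pool $2,845.45 (≈ $7.0258 each)
Nov 11, sell 187: 187/405 × $2,845.45 → $1,313.82
After Nov 13: 320 on hand, pool $2,102.83 (≈ $6.5713 each)
Ending inventory (cost pool remaining) = $2,102.83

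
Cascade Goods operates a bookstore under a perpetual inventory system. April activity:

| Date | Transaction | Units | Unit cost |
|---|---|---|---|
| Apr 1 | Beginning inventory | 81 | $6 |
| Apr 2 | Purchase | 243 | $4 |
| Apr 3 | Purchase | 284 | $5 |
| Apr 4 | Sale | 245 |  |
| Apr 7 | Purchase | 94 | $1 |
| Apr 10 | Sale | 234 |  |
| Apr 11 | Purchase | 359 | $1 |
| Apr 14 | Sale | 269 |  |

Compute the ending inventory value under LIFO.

Ending inventory = $1,144

Apr 4, 245 sold [LIFO — newest first]: 245 @ $5 = $1,225
Apr 10, 234 sold [LIFO — newest first]: 94 @ $1 + 39 @ $5 + 101 @ $4 = $693
Apr 14, 269 sold [LIFO — newest first]: 269 @ $1 = $269
Total COGS = $1,225 + $693 + $269 = $2,187
Ending inventory: 81 @ $6 + 142 @ $4 + 90 @ $1 = $1,144
Check: goods available $3,331 = COGS $2,187 + ending $1,144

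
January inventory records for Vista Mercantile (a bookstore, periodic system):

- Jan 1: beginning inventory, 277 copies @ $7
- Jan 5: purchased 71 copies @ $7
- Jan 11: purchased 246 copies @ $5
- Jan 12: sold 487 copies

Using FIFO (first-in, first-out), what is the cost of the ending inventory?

Jan 12, 487 sold [FIFO — oldest first]: 277 @ $7 + 71 @ $7 + 139 @ $5 = $3,131
Ending inventory: 107 @ $5 = $535

Ending inventory = $535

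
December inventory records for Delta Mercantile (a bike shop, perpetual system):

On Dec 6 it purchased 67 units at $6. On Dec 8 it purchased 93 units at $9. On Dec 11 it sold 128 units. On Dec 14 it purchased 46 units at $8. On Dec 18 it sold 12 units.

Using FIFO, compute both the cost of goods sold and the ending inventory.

COGS = $1,059; ending inventory = $548

Dec 11, 128 sold [FIFO — oldest first]: 67 @ $6 + 61 @ $9 = $951
Dec 18, 12 sold [FIFO — oldest first]: 12 @ $9 = $108
Total COGS = $951 + $108 = $1,059
Ending inventory: 20 @ $9 + 46 @ $8 = $548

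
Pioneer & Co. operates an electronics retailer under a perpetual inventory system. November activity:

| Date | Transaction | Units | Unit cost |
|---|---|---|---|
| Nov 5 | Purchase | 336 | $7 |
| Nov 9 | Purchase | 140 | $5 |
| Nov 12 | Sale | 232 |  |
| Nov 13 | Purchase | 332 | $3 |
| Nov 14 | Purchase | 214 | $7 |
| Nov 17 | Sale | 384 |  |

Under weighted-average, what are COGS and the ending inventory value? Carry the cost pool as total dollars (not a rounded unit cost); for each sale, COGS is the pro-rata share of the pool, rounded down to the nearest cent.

After Nov 5: 336 on hand, pool $2,352.00 (≈ $7.0000 each)
After Nov 9: 476 on hand, pool $3,052.00 (≈ $6.4118 each)
Nov 12, sell 232: 232/476 × $3,052.00 → $1,487.52
After Nov 13: 576 on hand, pool $2,560.48 (≈ $4.4453 each)
After Nov 14: 790 on hand, pool $4,058.48 (≈ $5.1373 each)
Nov 17, sell 384: 384/790 × $4,058.48 → $1,972.72
Total COGS = $1,487.52 + $1,972.72 = $3,460.24
Ending inventory (cost pool remaining) = $2,085.76
Check: goods available $5,546.00 = COGS $3,460.24 + ending $2,085.76

COGS = $3,460.24; ending inventory = $2,085.76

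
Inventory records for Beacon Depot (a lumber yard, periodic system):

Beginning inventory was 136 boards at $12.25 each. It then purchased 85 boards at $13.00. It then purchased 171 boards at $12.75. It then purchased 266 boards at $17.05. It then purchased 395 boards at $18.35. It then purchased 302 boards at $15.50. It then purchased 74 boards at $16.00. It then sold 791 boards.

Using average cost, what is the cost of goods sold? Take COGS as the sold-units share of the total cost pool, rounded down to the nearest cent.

COGS = $12,509.75

Sale 1, sell 791: 791/1429 × $22,599.80 → $12,509.75
Ending inventory (cost pool remaining) = $10,090.05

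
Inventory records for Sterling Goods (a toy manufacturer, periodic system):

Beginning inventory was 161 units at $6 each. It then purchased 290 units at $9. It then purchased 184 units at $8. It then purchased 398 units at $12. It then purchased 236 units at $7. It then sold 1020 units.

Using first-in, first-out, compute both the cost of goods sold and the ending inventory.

COGS = $9,668; ending inventory = $1,808

Sale 1 (1020) [FIFO — oldest first]: 161 @ $6 + 290 @ $9 + 184 @ $8 + 385 @ $12 = $9,668
Ending inventory: 13 @ $12 + 236 @ $7 = $1,808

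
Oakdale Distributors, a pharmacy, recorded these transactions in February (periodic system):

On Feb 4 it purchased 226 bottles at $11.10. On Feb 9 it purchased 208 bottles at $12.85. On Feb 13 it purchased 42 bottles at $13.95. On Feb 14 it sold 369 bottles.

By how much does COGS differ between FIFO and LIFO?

FIFO COGS: 226 @ $11.10 + 143 @ $12.85 = $4,346.15
LIFO COGS: 42 @ $13.95 + 208 @ $12.85 + 119 @ $11.10 = $4,579.60
Difference = |$4,346.15 − $4,579.60| = $233.45

$233.45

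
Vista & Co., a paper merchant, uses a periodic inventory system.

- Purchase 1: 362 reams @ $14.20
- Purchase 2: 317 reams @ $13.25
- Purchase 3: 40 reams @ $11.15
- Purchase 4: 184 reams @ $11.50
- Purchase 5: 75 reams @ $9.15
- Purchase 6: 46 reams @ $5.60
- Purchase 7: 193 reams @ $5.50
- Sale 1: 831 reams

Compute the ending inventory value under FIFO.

Sale 1 (831) [FIFO — oldest first]: 362 @ $14.20 + 317 @ $13.25 + 40 @ $11.15 + 112 @ $11.50 = $11,074.65
Ending inventory: 72 @ $11.50 + 75 @ $9.15 + 46 @ $5.60 + 193 @ $5.50 = $2,833.35
Check: goods available $13,908.00 = COGS $11,074.65 + ending $2,833.35

Ending inventory = $2,833.35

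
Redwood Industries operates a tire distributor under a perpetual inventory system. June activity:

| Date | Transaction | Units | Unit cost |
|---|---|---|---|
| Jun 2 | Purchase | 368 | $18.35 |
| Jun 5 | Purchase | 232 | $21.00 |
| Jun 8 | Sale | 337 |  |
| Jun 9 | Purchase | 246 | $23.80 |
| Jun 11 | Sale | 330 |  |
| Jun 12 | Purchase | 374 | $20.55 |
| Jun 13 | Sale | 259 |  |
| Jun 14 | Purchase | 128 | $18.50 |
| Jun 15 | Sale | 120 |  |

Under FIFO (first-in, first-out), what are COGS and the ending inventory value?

COGS = $21,589.60; ending inventory = $5,943.70

Jun 8, 337 sold [FIFO — oldest first]: 337 @ $18.35 = $6,183.95
Jun 11, 330 sold [FIFO — oldest first]: 31 @ $18.35 + 232 @ $21.00 + 67 @ $23.80 = $7,035.45
Jun 13, 259 sold [FIFO — oldest first]: 179 @ $23.80 + 80 @ $20.55 = $5,904.20
Jun 15, 120 sold [FIFO — oldest first]: 120 @ $20.55 = $2,466.00
Total COGS = $6,183.95 + $7,035.45 + $5,904.20 + $2,466.00 = $21,589.60
Ending inventory: 174 @ $20.55 + 128 @ $18.50 = $5,943.70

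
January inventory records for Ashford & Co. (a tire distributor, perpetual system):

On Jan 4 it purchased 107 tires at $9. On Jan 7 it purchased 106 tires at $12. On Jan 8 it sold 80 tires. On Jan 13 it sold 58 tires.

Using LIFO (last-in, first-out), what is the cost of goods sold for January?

Jan 8, 80 sold [LIFO — newest first]: 80 @ $12 = $960
Jan 13, 58 sold [LIFO — newest first]: 26 @ $12 + 32 @ $9 = $600
Total COGS = $960 + $600 = $1,560
Ending inventory: 75 @ $9 = $675
Check: goods available $2,235 = COGS $1,560 + ending $675

COGS = $1,560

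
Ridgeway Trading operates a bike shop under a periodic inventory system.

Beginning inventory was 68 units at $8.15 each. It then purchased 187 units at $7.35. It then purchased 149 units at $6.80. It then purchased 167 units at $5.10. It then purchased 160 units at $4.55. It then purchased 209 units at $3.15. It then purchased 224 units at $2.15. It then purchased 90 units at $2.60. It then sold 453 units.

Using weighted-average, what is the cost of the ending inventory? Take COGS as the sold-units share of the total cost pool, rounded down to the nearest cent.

Sale 1, sell 453: 453/1254 × $5,895.50 → $2,129.71
Ending inventory (cost pool remaining) = $3,765.79

Ending inventory = $3,765.79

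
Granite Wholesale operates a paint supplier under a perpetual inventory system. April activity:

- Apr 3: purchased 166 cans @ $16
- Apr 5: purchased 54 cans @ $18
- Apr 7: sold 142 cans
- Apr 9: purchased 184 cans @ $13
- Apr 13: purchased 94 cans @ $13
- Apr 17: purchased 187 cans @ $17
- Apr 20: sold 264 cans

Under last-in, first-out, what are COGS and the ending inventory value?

Apr 7, 142 sold [LIFO — newest first]: 54 @ $18 + 88 @ $16 = $2,380
Apr 20, 264 sold [LIFO — newest first]: 187 @ $17 + 77 @ $13 = $4,180
Total COGS = $2,380 + $4,180 = $6,560
Ending inventory: 78 @ $16 + 184 @ $13 + 17 @ $13 = $3,861

COGS = $6,560; ending inventory = $3,861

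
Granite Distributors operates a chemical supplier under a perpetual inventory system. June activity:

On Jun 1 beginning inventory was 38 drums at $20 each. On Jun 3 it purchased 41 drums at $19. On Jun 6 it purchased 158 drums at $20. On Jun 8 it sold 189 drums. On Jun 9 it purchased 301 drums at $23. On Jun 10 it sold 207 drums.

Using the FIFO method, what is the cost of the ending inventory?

Jun 8, 189 sold [FIFO — oldest first]: 38 @ $20 + 41 @ $19 + 110 @ $20 = $3,739
Jun 10, 207 sold [FIFO — oldest first]: 48 @ $20 + 159 @ $23 = $4,617
Total COGS = $3,739 + $4,617 = $8,356
Ending inventory: 142 @ $23 = $3,266
Check: goods available $11,622 = COGS $8,356 + ending $3,266

Ending inventory = $3,266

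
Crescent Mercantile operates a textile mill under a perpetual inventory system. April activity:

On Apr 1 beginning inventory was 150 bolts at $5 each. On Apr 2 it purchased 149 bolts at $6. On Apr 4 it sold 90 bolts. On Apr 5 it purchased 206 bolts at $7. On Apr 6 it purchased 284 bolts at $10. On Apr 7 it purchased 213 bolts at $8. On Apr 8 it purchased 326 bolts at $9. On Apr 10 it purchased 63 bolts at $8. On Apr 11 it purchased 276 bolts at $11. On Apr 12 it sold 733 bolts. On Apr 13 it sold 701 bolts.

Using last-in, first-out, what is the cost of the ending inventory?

Apr 4, 90 sold [LIFO — newest first]: 90 @ $6 = $540
Apr 12, 733 sold [LIFO — newest first]: 276 @ $11 + 63 @ $8 + 326 @ $9 + 68 @ $8 = $7,018
Apr 13, 701 sold [LIFO — newest first]: 145 @ $8 + 284 @ $10 + 206 @ $7 + 59 @ $6 + 7 @ $5 = $5,831
Total COGS = $540 + $7,018 + $5,831 = $13,389
Ending inventory: 143 @ $5 = $715

Ending inventory = $715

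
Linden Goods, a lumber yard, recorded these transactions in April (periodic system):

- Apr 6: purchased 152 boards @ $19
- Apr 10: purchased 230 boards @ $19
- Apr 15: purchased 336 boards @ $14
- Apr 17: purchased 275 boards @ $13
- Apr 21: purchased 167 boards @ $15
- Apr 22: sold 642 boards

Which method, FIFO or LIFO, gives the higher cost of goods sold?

FIFO

FIFO COGS: 152 @ $19 + 230 @ $19 + 260 @ $14 = $10,898
LIFO COGS: 167 @ $15 + 275 @ $13 + 200 @ $14 = $8,880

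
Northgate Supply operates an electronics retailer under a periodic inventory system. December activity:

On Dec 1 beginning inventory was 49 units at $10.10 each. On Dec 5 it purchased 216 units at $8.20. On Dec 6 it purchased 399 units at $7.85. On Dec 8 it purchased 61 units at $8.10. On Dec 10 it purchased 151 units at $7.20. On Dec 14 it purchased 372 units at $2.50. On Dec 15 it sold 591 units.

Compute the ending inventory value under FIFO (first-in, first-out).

Dec 15, 591 sold [FIFO — oldest first]: 49 @ $10.10 + 216 @ $8.20 + 326 @ $7.85 = $4,825.20
Ending inventory: 73 @ $7.85 + 61 @ $8.10 + 151 @ $7.20 + 372 @ $2.50 = $3,084.35

Ending inventory = $3,084.35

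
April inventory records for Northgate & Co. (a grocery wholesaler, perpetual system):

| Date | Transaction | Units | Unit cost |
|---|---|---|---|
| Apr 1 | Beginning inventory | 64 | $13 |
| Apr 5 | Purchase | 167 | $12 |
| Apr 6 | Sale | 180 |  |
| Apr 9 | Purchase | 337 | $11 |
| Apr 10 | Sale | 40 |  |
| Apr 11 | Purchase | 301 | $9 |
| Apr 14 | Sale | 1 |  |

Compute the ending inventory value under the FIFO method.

Ending inventory = $6,536

Apr 6, 180 sold [FIFO — oldest first]: 64 @ $13 + 116 @ $12 = $2,224
Apr 10, 40 sold [FIFO — oldest first]: 40 @ $12 = $480
Apr 14, 1 sold [FIFO — oldest first]: 1 @ $12 = $12
Total COGS = $2,224 + $480 + $12 = $2,716
Ending inventory: 10 @ $12 + 337 @ $11 + 301 @ $9 = $6,536
Check: goods available $9,252 = COGS $2,716 + ending $6,536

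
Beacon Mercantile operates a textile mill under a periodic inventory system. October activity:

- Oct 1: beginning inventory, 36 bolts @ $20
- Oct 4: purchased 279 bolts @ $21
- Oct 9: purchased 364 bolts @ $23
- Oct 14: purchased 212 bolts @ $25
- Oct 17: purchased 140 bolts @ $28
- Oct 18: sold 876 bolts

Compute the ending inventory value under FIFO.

Ending inventory = $4,295

Oct 18, 876 sold [FIFO — oldest first]: 36 @ $20 + 279 @ $21 + 364 @ $23 + 197 @ $25 = $19,876
Ending inventory: 15 @ $25 + 140 @ $28 = $4,295
Check: goods available $24,171 = COGS $19,876 + ending $4,295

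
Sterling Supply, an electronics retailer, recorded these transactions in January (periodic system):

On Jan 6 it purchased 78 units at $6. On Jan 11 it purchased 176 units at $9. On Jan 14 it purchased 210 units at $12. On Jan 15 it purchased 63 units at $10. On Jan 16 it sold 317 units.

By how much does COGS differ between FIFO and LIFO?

$738

FIFO COGS: 78 @ $6 + 176 @ $9 + 63 @ $12 = $2,808
LIFO COGS: 63 @ $10 + 210 @ $12 + 44 @ $9 = $3,546
Difference = |$2,808 − $3,546| = $738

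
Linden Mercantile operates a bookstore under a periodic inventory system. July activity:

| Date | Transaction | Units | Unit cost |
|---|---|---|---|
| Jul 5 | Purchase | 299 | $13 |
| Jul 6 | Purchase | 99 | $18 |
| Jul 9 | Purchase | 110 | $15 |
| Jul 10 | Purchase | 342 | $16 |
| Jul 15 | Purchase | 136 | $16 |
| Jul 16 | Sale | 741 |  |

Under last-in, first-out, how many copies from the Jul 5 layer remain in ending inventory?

Jul 16, 741 sold [LIFO — newest first]: 136 @ $16 + 342 @ $16 + 110 @ $15 + 99 @ $18 + 54 @ $13 = $11,782
Ending inventory: 245 @ $13 = $3,185
Check: goods available $14,967 = COGS $11,782 + ending $3,185

245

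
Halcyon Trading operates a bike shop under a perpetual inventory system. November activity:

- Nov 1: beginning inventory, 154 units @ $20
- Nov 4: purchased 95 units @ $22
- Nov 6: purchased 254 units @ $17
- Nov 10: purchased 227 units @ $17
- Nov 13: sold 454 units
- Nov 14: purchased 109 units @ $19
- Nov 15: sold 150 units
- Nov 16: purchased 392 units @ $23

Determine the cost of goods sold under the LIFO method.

Nov 13, 454 sold [LIFO — newest first]: 227 @ $17 + 227 @ $17 = $7,718
Nov 15, 150 sold [LIFO — newest first]: 109 @ $19 + 27 @ $17 + 14 @ $22 = $2,838
Total COGS = $7,718 + $2,838 = $10,556
Ending inventory: 154 @ $20 + 81 @ $22 + 392 @ $23 = $13,878

COGS = $10,556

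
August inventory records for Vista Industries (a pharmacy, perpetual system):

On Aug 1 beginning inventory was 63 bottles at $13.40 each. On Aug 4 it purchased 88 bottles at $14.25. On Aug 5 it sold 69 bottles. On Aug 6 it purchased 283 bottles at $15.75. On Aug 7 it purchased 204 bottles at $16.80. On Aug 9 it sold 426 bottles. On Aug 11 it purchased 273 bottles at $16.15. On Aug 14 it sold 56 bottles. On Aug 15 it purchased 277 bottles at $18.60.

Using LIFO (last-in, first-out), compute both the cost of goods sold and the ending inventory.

Aug 5, 69 sold [LIFO — newest first]: 69 @ $14.25 = $983.25
Aug 9, 426 sold [LIFO — newest first]: 204 @ $16.80 + 222 @ $15.75 = $6,923.70
Aug 14, 56 sold [LIFO — newest first]: 56 @ $16.15 = $904.40
Total COGS = $983.25 + $6,923.70 + $904.40 = $8,811.35
Ending inventory: 63 @ $13.40 + 19 @ $14.25 + 61 @ $15.75 + 217 @ $16.15 + 277 @ $18.60 = $10,732.45

COGS = $8,811.35; ending inventory = $10,732.45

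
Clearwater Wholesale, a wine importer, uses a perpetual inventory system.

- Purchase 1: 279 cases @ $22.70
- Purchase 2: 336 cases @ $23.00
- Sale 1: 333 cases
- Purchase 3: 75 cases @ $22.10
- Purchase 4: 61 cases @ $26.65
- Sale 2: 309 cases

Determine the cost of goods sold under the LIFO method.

Sale 1 (333) [LIFO — newest first]: 333 @ $23.00 = $7,659.00
Sale 2 (309) [LIFO — newest first]: 61 @ $26.65 + 75 @ $22.10 + 3 @ $23.00 + 170 @ $22.70 = $7,211.15
Total COGS = $7,659.00 + $7,211.15 = $14,870.15
Ending inventory: 109 @ $22.70 = $2,474.30
Check: goods available $17,344.45 = COGS $14,870.15 + ending $2,474.30

COGS = $14,870.15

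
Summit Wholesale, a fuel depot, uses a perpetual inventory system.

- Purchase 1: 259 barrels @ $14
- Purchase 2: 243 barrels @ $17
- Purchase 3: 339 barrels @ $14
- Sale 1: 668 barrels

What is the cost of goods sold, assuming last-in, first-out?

Sale 1 (668) [LIFO — newest first]: 339 @ $14 + 243 @ $17 + 86 @ $14 = $10,081
Ending inventory: 173 @ $14 = $2,422

COGS = $10,081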